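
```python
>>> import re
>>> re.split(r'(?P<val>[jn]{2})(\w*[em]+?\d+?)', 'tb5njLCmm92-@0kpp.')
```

['tb5', 'nj', 'LCmm9', '2-@0kpp.']

A `+?`/`*?`/`{m,n}?` starts at its minimum and grows only as far as needed for what follows to match.
The group in the pattern means `split` returns the separators' captures alongside the pieces.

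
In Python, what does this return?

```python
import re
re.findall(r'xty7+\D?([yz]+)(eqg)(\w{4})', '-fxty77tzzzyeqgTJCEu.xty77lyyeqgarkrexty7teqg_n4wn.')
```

This matches the literal 'xty', then one or more of a literal '7', then optionally a non-digit; then one or more of one of [yz] (captured); then a literal 'e', then the literal 'qg' (captured); then exactly 4 of a word character (captured).
Matches: at [2:19] match 'xty77tzzzyeqgTJCE', groups = ('zzzy', 'eqg', 'TJCE'); at [21:36] match 'xty77lyyeqgarkr', groups = ('yy', 'eqg', 'arkr').
3 groups means each result is a tuple of 3 captured strings — 2 here.

[('zzzy', 'eqg', 'TJCE'), ('yy', 'eqg', 'arkr')]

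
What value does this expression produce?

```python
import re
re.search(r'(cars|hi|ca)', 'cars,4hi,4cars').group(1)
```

'cars'

Alternation isn't longest-match — the leftmost alternative that fits at this position is chosen.
`re.search` tries every starting position until one works.
The match spans [0:4] → 'cars'.
Captured: group 1 = 'cars'.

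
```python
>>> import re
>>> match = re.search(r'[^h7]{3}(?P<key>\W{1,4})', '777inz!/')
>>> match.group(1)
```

The match spans [3:8] → 'inz!/'.
Captured: group 1 = '!/'.

'!/'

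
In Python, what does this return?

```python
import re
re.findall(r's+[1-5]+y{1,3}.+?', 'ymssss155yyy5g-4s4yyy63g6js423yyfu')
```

Pattern: one or more of the literal 's', then one or more of a character in [1-5]; then 1 to 3 of the literal 'y', then one or more of any character (lazy).
With the lazy modifier that quantifier settles for the fewest repetitions that let the rest of the pattern succeed (the atoms after it are unaffected and can still be greedy).
Scanning left to right: at [2:13] → 'ssss155yyy5'; at [16:22] → 's4yyy6'; at [26:33] → 's423yyf'.
No capturing groups, so `findall` returns the 3 full match strings.

['ssss155yyy5', 's4yyy6', 's423yyf']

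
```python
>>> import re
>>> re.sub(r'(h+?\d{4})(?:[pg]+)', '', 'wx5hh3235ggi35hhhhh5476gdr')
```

'wx5i35dr'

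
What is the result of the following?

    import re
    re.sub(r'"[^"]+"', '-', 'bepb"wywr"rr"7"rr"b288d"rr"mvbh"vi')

Each match is replaced by '-'.

'bepb-rr-rr-rr-vi'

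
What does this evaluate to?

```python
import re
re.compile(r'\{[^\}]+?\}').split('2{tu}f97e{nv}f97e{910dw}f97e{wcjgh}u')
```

Matches to split on: at [1:5] → '{tu}'; at [9:13] → '{nv}'; at [17:24] → '{910dw}'; at [28:35] → '{wcjgh}'.
Splitting on the pattern gives 5 pieces.

['2', 'f97e', 'f97e', 'f97e', 'u']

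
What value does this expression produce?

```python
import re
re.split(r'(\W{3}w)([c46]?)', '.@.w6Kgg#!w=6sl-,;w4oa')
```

['', '.@.w', '6', 'Kgg#!w=6sl', '-,;w', '4', 'oa']

This matches exactly 3 of a non-word character, then a literal 'w' (captured); then optionally one of [c46] (captured).
Matches to split on: at [0:5] → '.@.w6'; at [15:20] → '-,;w4'.
`re.split` interleaves the captured-group text with the surrounding fragments.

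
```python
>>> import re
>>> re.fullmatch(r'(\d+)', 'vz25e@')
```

This matches one or more of a digit (captured).
`fullmatch` succeeds only if the pattern covers the string from start to end.
Here the string isn't matched end-to-end, so the call returns None.

None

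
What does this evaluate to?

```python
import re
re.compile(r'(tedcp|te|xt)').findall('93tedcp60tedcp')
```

['tedcp', 'tedcp']

Branches in `(...|...)` are attempted left-to-right; the first branch that allows the whole pattern to succeed is taken.
Walking the string: at [2:7] match 'tedcp', group 1 = 'tedcp'; at [9:14] match 'tedcp', group 1 = 'tedcp'.
`findall` collects group 1 from each match (2 total).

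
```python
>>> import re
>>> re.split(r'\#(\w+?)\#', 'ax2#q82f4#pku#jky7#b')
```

Because the pattern has a capturing group, `split` also inserts each captured text between the pieces.

['ax2', 'q82f4', 'pku', 'jky7', 'b']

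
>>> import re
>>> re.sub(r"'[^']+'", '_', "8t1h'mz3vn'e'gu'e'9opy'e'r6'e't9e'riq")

'8t1h_e_e_e_e_riq'

Matches: at [4:11] → "'mz3vn'"; at [12:16] → "'gu'"; at [17:23] → "'9opy'"; at [24:28] → "'r6'"; at [29:34] → "'t9e'".
Every occurrence is swapped for '_'.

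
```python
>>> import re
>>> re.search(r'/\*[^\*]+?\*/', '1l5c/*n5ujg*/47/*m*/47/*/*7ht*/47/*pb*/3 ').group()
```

`search` walks the string left to right and returns the first match it finds.
The match spans [4:13] → '/*n5ujg*/'.

'/*n5ujg*/'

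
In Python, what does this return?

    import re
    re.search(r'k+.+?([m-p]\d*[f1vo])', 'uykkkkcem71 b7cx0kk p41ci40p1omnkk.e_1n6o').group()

Pattern: one or more of a literal 'k'; then one or more of any character (lazy); then a character in [m-p], then zero or more of a digit, then one of [f1vo] (captured).
Because the quantifier is non-greedy, it stops expanding at the earliest point where the rest of the pattern can succeed.
`re.search` tries every starting position until one works.
The match spans [2:11] → 'kkkkcem71'.
Captured: group 1 = 'm71'.

'kkkkcem71'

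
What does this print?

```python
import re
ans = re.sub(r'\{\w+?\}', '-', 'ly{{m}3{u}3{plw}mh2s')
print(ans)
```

Matches: at [3:6] → '{m}'; at [7:10] → '{u}'; at [11:16] → '{plw}'.
Each match is replaced by '-'.

ly{-3-3-mh2s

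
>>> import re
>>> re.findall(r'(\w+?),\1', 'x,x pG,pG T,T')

`\1` is not a pattern — it's the concrete string captured by group 1, re-applied verbatim.
Walking the string: at [0:3] match 'x,x', group 1 = 'x'; at [4:9] match 'pG,pG', group 1 = 'pG'; at [10:13] match 'T,T', group 1 = 'T'.
With a single group, `findall` returns only what that group captured — 3 items.

['x', 'pG', 'T']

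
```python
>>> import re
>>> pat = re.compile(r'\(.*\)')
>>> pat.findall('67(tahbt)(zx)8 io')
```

['(tahbt)(zx)']

Walking the string: at [2:13] → '(tahbt)(zx)'.
With no groups in the pattern, `findall` gives back each whole match — 1 here.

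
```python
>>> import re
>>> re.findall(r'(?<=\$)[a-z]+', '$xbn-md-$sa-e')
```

The positive lookaround only admits positions where the adjacent text matches; those characters stay outside the span.
Matches: at [1:4] → 'xbn'; at [9:11] → 'sa'.
`findall` yields the raw match text (2 of them) because the pattern has no groups.

['xbn', 'sa']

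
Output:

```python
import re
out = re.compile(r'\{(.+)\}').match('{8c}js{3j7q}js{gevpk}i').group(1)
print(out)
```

8c}js{3j7q}js{gevpk

The match spans [0:21] → '{8c}js{3j7q}js{gevpk}'.
Captured: group 1 = '8c}js{3j7q}js{gevpk'.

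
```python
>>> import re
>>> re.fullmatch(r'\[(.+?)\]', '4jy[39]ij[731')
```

None

`re.fullmatch` requires the pattern to consume the entire string.
Here there's no way to consume every character, so the call returns None.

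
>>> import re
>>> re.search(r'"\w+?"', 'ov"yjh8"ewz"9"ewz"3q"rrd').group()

'"yjh8"'

`search` walks the string left to right and returns the first match it finds.
The match spans [2:8] → '"yjh8"'.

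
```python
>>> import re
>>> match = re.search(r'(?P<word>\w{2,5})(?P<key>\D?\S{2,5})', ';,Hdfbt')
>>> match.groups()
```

('Hdf', 'bt')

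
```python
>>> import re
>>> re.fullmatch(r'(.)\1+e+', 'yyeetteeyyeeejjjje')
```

`fullmatch` succeeds only if the pattern covers the string from start to end.
Here the string isn't matched end-to-end, so the call returns None.

None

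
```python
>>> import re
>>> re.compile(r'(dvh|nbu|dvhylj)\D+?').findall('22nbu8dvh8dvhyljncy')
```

['dvh']

Branches in `(...|...)` are attempted left-to-right; the first branch that allows the whole pattern to succeed is taken.
Scanning left to right: at [10:14] match 'dvhy', group 1 = 'dvh'.
`findall` collects group 1 from the one match (1 total).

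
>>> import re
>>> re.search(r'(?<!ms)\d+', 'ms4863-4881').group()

The negative lookaround is zero-width — it rules out positions where the adjacent text would match, without consuming anything.
The match spans [3:6] → '863'.

'863'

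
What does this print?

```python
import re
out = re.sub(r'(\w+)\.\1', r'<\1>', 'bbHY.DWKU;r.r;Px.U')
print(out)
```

bbHY.DWKU;<r>;Px.U

A backreference is literal: `\1` must see the identical characters the first group matched.
Matches: at [10:13] → 'r.r'.
Each match is replaced using the text its own group 1 captured.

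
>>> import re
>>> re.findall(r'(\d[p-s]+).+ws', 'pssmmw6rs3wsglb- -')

This matches a digit, then one or more of a character in [p-s] (captured); then one or more of any character, then the literal 'ws'.
One capturing group, so `findall` returns just the captured substring from the one match — 1 in all.

['6rs']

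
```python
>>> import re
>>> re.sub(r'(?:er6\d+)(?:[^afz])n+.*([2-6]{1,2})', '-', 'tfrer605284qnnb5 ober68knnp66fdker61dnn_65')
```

'tfr-'

This matches the literal 'er6', then one or more of a digit (non-capturing group); then any character except [afz] (non-capturing group); then one or more of the literal 'n', then zero or more of any character; then 1 to 2 of a character in [2-6] (captured).
Matches: at [3:42] → 'er605284qnnb5 ober68knnp66fdker61dnn_65'.
Each match is replaced by '-'.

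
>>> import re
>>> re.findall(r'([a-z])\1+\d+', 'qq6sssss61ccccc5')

['q', 's', 'c']

The backreference `\1` re-matches whatever the first group consumed, character for character.
Because there's exactly one group, `findall` drops the full match and keeps group 1 from each hit.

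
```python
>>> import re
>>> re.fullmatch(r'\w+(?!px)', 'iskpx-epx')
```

`re.fullmatch` is like wrapping the pattern in `^…$` (in single-line mode).
Here there's no way to consume every character, so the call returns None.

None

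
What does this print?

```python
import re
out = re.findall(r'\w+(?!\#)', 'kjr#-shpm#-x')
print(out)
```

Because the assertion is negative and zero-width, positions next to the forbidden text are skipped.
`findall` yields the raw match text (3 of them) because the pattern has no groups.

['kj', 'shp', 'x']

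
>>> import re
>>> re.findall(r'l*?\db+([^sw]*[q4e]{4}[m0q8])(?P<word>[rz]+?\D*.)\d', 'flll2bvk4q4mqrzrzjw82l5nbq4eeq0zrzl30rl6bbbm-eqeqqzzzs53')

The pattern matches zero or more of the literal 'l' (lazy), then a digit, then one or more of a literal 'b'; then zero or more of any character except [sw], then exactly 4 of one of [q4e], then one of [m0q8] (captured); then one or more of one of [rz] (lazy), then zero or more of a non-digit, then any character (captured as 'word'); then a digit.
Multiple groups make `findall` return tuples — one 2-tuple for the one match.

[('m-eqeqq', 'zzzs5')]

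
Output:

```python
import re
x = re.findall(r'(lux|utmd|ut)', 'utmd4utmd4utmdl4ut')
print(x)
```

['utmd', 'utmd', 'utmd', 'ut']

Alternation isn't longest-match — the leftmost alternative that fits at this position is chosen.
With a single group, `findall` returns only what that group captured — 4 items.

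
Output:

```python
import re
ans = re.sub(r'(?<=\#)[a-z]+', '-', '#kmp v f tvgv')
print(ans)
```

The lookaround is zero-width — it requires the adjacent text to match without consuming it, so the asserted text isn't part of the match.
Matches: at [1:4] → 'kmp'.
`sub` substitutes '-' at each match site.

#- v f tvgv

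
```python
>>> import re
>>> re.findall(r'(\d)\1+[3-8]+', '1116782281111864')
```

After group 1 captures some text, `\1` only succeeds where that same text appears again.
Walking the string: at [0:6] match '111678', group 1 = '1'; at [6:9] match '228', group 1 = '2'; at [9:16] match '1111864', group 1 = '1'.
Because there's exactly one group, `findall` drops the full match and keeps group 1 from each hit.

['1', '2', '1']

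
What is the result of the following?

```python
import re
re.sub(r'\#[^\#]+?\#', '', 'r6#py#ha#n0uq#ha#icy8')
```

Matches: at [2:6] → '#py#'; at [8:14] → '#n0uq#'.
`sub` substitutes '' at each match site.

'r6haha#icy8'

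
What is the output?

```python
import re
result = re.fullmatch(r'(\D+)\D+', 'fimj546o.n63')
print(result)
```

None

`fullmatch` succeeds only if the pattern covers the string from start to end.
Here there's no way to consume every character, so the call returns None.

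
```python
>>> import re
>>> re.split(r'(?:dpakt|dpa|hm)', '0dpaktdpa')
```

['0', '', '']

Alternation tries branches left to right and keeps the first one that lets the overall match succeed at that position.
The string is cut at each match, leaving 3 pieces.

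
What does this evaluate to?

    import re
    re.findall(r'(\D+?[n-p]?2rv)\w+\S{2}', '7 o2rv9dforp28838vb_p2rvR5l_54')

[' o2rv']

The pattern matches one or more of a non-digit (lazy), then optionally a character in [n-p], then the literal '2rv' (captured); then one or more of a word character, then exactly 2 of a non-whitespace character.
Matches: at [1:30] match ' o2rv9dforp28838vb_p2rvR5l_54', group 1 = ' o2rv'.
With a single group, `findall` returns only what that group captured — 1 item.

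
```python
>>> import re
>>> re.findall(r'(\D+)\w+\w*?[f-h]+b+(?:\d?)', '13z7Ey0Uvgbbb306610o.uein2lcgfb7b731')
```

This matches one or more of a non-digit (captured); then one or more of a word character, then zero or more of a word character (lazy), then one or more of a character in [f-h]; then one or more of a literal 'b'; then optionally a digit (non-capturing group).
Scanning left to right: at [2:14] match 'z7Ey0Uvgbbb3', group 1 = 'z'; at [19:32] match 'o.uein2lcgfb7', group 1 = 'o.uein'.
One capturing group, so `findall` returns just the captured substring from each match — 2 in all.

['z', 'o.uein']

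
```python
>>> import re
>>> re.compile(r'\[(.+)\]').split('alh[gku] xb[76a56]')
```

['alh', 'gku] xb[76a56', '']

Matches to split on: at [3:18] → '[gku] xb[76a56]'.
With a capturing group present, the delimiter's captured portion is kept in the result list.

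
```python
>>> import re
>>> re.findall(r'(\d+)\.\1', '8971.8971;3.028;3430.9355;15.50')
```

The backreference `\1` re-matches whatever the first group consumed, character for character.
Matches: at [0:9] match '8971.8971', group 1 = '8971'; at [27:30] match '5.5', group 1 = '5'.
With a single group, `findall` returns only what that group captured — 2 items.

['8971', '5']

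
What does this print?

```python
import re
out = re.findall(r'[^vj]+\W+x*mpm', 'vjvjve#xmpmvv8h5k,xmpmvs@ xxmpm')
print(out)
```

The pattern matches one or more of any character except [vj]; then one or more of a non-word character; then zero or more of a literal 'x', then the literal 'mpm'.
Walking the string: at [5:11] → 'e#xmpm'; at [13:22] → '8h5k,xmpm'; at [23:31] → 's@ xxmpm'.
Since nothing is captured, `findall` lists the 3 matched substrings directly.

['e#xmpm', '8h5k,xmpm', 's@ xxmpm']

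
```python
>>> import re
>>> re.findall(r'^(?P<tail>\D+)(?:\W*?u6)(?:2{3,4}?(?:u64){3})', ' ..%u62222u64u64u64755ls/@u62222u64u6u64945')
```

[' ..%']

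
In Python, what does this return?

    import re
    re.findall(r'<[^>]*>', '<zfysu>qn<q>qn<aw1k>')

['<zfysu>', '<q>', '<aw1k>']

Matches: at [0:7] → '<zfysu>'; at [9:12] → '<q>'; at [14:20] → '<aw1k>'.
With no groups in the pattern, `findall` gives back each whole match — 3 here.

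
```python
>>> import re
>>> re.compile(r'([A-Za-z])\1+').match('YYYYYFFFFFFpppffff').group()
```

The backreference `\1` re-matches whatever the first group consumed, character for character.
`re.match` won't scan ahead — the pattern has to work from the very first character.
The match spans [0:5] → 'YYYYY'.
Captured: group 1 = 'Y'.

'YYYYY'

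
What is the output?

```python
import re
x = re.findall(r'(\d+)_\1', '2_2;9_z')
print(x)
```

['2']

The backreference `\1` re-matches whatever the first group consumed, character for character.
Walking the string: at [0:3] match '2_2', group 1 = '2'.
Because there's exactly one group, `findall` drops the full match and keeps group 1 from the one hit.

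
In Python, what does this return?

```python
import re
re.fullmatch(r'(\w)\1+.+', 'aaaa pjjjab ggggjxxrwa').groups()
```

('a',)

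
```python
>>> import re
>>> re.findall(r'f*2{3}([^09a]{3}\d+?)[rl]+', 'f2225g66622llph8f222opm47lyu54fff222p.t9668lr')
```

This matches zero or more of the literal 'f', then exactly 3 of a literal '2'; then exactly 3 of any character except [09a], then one or more of a digit (lazy) (captured); then one or more of one of [rl].
One capturing group, so `findall` returns just the captured substring from each match — 3 in all.

['5g66622', 'opm47', 'p.t9668']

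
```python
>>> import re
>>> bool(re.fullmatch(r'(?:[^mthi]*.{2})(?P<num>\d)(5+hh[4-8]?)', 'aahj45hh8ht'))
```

False

The pattern matches zero or more of any character except [mthi], then exactly 2 of any character (non-capturing group); then a digit (captured as 'num'); then one or more of a literal '5', then the literal 'hh', then optionally a character in [4-8] (captured).
`fullmatch` succeeds only if the pattern covers the string from start to end.
Here there's no way to consume every character, so the call returns None, and `bool(None)` is False.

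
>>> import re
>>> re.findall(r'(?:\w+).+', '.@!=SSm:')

Pattern: one or more of a word character (non-capturing group); then one or more of any character.
Walking the string: at [4:8] → 'SSm:'.
`findall` yields the raw match text (1 of them) because the pattern has no groups.

['SSm:']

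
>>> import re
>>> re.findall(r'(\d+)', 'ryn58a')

['58']

Pattern: one or more of a digit (captured).
Walking the string: at [3:5] match '58', group 1 = '58'.
With a single group, `findall` returns only what that group captured — 1 item.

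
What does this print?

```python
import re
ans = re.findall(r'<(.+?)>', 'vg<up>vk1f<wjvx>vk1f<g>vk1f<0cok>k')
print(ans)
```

Walking the string: at [2:6] match '<up>', group 1 = 'up'; at [10:16] match '<wjvx>', group 1 = 'wjvx'; at [20:23] match '<g>', group 1 = 'g'; at [27:33] match '<0cok>', group 1 = '0cok'.
With a single group, `findall` returns only what that group captured — 4 items.

['up', 'wjvx', 'g', '0cok']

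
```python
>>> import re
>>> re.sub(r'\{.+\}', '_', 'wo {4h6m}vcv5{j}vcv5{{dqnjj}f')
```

Matches: at [3:28] → '{4h6m}vcv5{j}vcv5{{dqnjj}'.
Every occurrence is swapped for '_'.

'wo _f'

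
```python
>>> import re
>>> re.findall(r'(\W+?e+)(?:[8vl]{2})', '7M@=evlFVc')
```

['@=e']

The pattern matches one or more of a non-word character (lazy), then one or more of a literal 'e' (captured); then exactly 2 of one of [8vl] (non-capturing group).
Walking the string: at [2:7] match '@=evl', group 1 = '@=e'.
Because there's exactly one group, `findall` drops the full match and keeps group 1 from the one hit.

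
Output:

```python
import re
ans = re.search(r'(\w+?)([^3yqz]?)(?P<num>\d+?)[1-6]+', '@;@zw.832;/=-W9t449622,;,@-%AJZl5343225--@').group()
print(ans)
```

The match spans [3:9] → 'zw.832'.

zw.832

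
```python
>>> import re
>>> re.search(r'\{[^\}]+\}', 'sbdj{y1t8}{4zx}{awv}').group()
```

'{y1t8}'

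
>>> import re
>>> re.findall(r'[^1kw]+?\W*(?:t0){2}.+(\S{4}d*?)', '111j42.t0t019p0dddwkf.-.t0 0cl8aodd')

Pattern: one or more of any character except [1kw] (lazy), then zero or more of a non-word character; then the literal 't0' repeated 2 times, then one or more of any character; then exactly 4 of a non-whitespace character, then zero or more of the literal 'd' (lazy) (captured).
Scanning left to right: at [3:35] match 'j42.t0t019p0dddwkf.-.t0 0cl8aodd', group 1 = 'aodd'.
`findall` collects group 1 from the one match (1 total).

['aodd']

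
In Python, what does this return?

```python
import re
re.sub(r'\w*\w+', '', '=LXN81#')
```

'=#'

Every occurrence is swapped for ''.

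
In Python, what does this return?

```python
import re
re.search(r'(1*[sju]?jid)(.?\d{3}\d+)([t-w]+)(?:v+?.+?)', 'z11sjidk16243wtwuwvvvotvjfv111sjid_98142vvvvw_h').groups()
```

('11sjid', 'k16243', 'wtwuwvv')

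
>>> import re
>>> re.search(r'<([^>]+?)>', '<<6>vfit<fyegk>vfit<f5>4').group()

'<<6>'

Unlike `match`, `search` isn't anchored — it looks for the pattern anywhere in the string.
The match spans [0:4] → '<<6>'.
Captured: group 1 = '<6'.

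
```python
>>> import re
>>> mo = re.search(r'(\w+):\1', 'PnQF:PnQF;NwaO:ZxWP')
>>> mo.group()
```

'PnQF:PnQF'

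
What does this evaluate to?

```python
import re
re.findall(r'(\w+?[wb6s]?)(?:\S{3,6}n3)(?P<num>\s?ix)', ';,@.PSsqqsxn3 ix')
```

The pattern matches one or more of a word character (lazy), then optionally one of [wb6s] (captured); then 3 to 6 of a non-whitespace character, then the literal 'n3' (non-capturing group); then optionally whitespace, then the literal 'ix' (captured as 'num').
Walking the string: at [4:16] match 'PSsqqsxn3 ix', groups = ('P', ' ix').
`findall` packs the 2 group values into a tuple for every match.

[('P', ' ix')]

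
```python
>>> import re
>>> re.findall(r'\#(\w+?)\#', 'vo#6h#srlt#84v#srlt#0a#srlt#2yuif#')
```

['6h', '84v', '0a', '2yuif']

Scanning left to right: at [2:6] match '#6h#', group 1 = '6h'; at [10:15] match '#84v#', group 1 = '84v'; at [19:23] match '#0a#', group 1 = '0a'; at [27:34] match '#2yuif#', group 1 = '2yuif'.
Because there's exactly one group, `findall` drops the full match and keeps group 1 from each hit.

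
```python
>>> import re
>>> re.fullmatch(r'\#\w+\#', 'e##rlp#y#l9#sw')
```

None

`re.fullmatch` requires the pattern to consume the entire string.
Here the string isn't matched end-to-end, so the call returns None.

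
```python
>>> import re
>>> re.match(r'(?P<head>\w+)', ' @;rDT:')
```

`match` is anchored at position 0; if the pattern doesn't fit there, it returns None.
Here the pattern fails at index 0, so the call returns None.

None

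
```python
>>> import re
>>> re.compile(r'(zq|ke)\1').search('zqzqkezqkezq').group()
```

A backreference is literal: `\1` must see the identical characters the first group matched.
`re.search` scans for the first position where the pattern succeeds.
The match spans [0:4] → 'zqzq'.
Captured: group 1 = 'zq'.

'zqzq'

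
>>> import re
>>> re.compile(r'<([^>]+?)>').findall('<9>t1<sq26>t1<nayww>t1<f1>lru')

Matches: at [0:3] match '<9>', group 1 = '9'; at [5:11] match '<sq26>', group 1 = 'sq26'; at [13:20] match '<nayww>', group 1 = 'nayww'; at [22:26] match '<f1>', group 1 = 'f1'.
With a single group, `findall` returns only what that group captured — 4 items.

['9', 'sq26', 'nayww', 'f1']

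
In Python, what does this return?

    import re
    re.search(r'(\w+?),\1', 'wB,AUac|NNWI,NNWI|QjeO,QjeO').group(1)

'NNWI'

The match spans [8:17] → 'NNWI,NNWI'.
Captured: group 1 = 'NNWI'.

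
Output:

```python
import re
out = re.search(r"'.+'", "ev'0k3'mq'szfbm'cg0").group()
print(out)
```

`re.search` scans for the first position where the pattern succeeds.
The match spans [2:16] → "'0k3'mq'szfbm'".

'0k3'mq'szfbm'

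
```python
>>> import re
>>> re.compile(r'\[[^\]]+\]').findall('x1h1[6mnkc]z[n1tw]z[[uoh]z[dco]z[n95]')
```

['[6mnkc]', '[n1tw]', '[[uoh]', '[dco]', '[n95]']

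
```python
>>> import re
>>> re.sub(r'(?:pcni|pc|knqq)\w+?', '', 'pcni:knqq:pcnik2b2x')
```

'i:knqq:2b2x'

Alternation tries branches left to right and keeps the first one that lets the overall match succeed at that position.
Every occurrence is swapped for ''.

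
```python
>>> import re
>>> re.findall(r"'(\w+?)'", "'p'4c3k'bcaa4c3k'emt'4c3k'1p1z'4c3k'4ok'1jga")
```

['p', 'bcaa4c3k', '4c3k', '4c3k']

Matches: at [0:3] match "'p'", group 1 = 'p'; at [7:17] match "'bcaa4c3k'", group 1 = 'bcaa4c3k'; at [20:26] match "'4c3k'", group 1 = '4c3k'; at [30:36] match "'4c3k'", group 1 = '4c3k'.
Because there's exactly one group, `findall` drops the full match and keeps group 1 from each hit.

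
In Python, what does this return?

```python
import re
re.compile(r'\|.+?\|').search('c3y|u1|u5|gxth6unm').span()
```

(3, 7)

Unlike `match`, `search` isn't anchored — it looks for the pattern anywhere in the string.
The match spans [3:7] → '|u1|'.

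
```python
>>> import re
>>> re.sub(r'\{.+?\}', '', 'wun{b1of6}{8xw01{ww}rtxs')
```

Every occurrence is swapped for ''.

'wunrtxs'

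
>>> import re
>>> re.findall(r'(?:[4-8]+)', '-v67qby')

['67']

The pattern matches one or more of a character in [4-8] (non-capturing group).
Walking the string: at [2:4] → '67'.
No capturing groups, so `findall` returns the 1 full match string.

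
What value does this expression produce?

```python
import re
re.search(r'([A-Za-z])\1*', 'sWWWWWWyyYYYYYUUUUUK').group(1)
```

's'

`\1` has to match the exact text group 1 already captured.
`re.search` scans for the first position where the pattern succeeds.
The match spans [0:1] → 's'.
Captured: group 1 = 's'.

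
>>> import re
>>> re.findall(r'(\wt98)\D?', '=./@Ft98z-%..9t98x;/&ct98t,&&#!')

Because there's exactly one group, `findall` drops the full match and keeps group 1 from each hit.

['Ft98', '9t98', 'ct98']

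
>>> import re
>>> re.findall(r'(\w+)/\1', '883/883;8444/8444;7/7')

['883', '8444', '7']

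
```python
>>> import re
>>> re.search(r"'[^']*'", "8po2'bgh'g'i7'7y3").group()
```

"'bgh'"

The match spans [4:9] → "'bgh'".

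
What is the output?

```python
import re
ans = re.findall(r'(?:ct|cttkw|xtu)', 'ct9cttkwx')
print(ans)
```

['ct', 'ct']

`|` is ordered: at each position the engine commits to the first alternative that works.
No capturing groups, so `findall` returns the 2 full match strings.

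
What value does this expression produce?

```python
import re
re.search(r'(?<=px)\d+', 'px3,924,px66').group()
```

The positive lookaround only admits positions where the adjacent text matches; those characters stay outside the span.
`search` walks the string left to right and returns the first match it finds.
The match spans [2:3] → '3'.

'3'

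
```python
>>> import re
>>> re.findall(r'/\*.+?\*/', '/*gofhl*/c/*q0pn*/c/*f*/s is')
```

`findall` yields the raw match text (3 of them) because the pattern has no groups.

['/*gofhl*/', '/*q0pn*/', '/*f*/']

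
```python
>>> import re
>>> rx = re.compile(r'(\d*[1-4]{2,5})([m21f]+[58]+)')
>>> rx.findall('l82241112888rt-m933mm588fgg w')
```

Pattern: zero or more of a digit, then 2 to 5 of a character in [1-4] (captured); then one or more of one of [m21f], then one or more of one of [58] (captured).
`findall` packs the 2 group values into a tuple for every match.

[('8224111', '2888'), ('933', 'mm588')]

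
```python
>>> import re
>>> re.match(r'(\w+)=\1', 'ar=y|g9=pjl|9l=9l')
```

None

`\1` is not a pattern — it's the concrete string captured by group 1, re-applied verbatim.
`match` is anchored at position 0; if the pattern doesn't fit there, it returns None.
Here position 0 doesn't satisfy it, so the call returns None.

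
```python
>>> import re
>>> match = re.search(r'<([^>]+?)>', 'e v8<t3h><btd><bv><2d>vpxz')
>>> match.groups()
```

('t3h',)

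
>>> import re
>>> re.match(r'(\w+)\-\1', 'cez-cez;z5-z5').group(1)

'cez'

`\1` is not a pattern — it's the concrete string captured by group 1, re-applied verbatim.
`match` is anchored at position 0; if the pattern doesn't fit there, it returns None.
The match spans [0:7] → 'cez-cez'.
Captured: group 1 = 'cez'.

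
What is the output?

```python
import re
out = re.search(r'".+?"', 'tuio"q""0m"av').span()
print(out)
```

(4, 7)

A `+?`/`*?`/`{m,n}?` starts at its minimum and grows only as far as needed for what follows to match.
`re.search` tries every starting position until one works.
The match spans [4:7] → '"q"'.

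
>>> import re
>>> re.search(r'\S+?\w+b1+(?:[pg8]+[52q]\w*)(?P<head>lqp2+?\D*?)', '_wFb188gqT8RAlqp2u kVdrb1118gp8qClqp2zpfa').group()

This matches one or more of a non-whitespace character (lazy), then one or more of a word character; then the literal 'b', then one or more of the literal '1'; then one or more of one of [pg8], then one of [52q], then zero or more of a word character (non-capturing group); then the literal 'lqp', then one or more of a literal '2' (lazy), then zero or more of a non-digit (lazy) (captured as 'head').
A non-greedy quantifier consumes as few characters as it can — just enough that the remainder of the pattern still matches from where it stops; whatever follows it matches normally.
`search` walks the string left to right and returns the first match it finds.
The match spans [0:17] → '_wFb188gqT8RAlqp2'.
Captured: group 1 = 'lqp2'.

'_wFb188gqT8RAlqp2'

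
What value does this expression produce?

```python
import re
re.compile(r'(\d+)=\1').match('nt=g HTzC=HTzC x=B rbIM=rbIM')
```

After group 1 captures some text, `\1` only succeeds where that same text appears again.
`re.match` only tries the pattern at the start of the string.
Here the pattern fails at index 0, so the call returns None.

None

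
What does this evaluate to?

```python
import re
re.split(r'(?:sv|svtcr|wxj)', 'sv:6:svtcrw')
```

['', ':6:', 'tcrw']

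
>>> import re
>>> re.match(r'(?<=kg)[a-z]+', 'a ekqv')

None

Because the assertion is zero-width, the text it checks is not consumed and won't appear in the result.
`re.match` won't scan ahead — the pattern has to work from the very first character.
Here position 0 doesn't satisfy it, so the call returns None.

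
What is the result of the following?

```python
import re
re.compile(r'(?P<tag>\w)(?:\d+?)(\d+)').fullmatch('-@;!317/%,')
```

This matches a word character (captured as 'tag'); then one or more of a digit (lazy) (non-capturing group); then one or more of a digit (captured).
For `fullmatch`, every character of the input must be accounted for by the pattern.
Here the pattern can't cover the whole string, so the call returns None.

None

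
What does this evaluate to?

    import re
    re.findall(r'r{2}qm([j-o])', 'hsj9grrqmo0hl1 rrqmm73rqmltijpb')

['o', 'm']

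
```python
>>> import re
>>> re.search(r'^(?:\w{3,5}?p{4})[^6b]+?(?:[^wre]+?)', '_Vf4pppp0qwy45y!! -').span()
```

(0, 10)

With the lazy modifier that quantifier settles for the fewest repetitions that let the rest of the pattern succeed (the atoms after it are unaffected and can still be greedy).
The match spans [0:10] → '_Vf4pppp0q'.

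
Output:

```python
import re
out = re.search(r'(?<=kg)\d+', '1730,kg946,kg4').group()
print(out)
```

946

The lookaround is zero-width — it requires the adjacent text to match without consuming it, so the asserted text isn't part of the match.
`re.search` scans for the first position where the pattern succeeds.
The match spans [7:10] → '946'.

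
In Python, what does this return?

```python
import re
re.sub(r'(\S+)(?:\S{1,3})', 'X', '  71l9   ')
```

'  X   '

This matches one or more of a non-whitespace character (captured); then 1 to 3 of a non-whitespace character (non-capturing group).
Matches: at [2:6] → '71l9'.
`sub` substitutes 'X' at each match site.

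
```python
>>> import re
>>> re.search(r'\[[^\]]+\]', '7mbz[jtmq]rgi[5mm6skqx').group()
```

The match spans [4:10] → '[jtmq]'.

'[jtmq]'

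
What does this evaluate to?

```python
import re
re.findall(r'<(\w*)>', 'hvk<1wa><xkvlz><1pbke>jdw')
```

['1wa', 'xkvlz', '1pbke']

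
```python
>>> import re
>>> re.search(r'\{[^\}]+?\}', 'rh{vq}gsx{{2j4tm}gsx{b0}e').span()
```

The match spans [2:6] → '{vq}'.

(2, 6)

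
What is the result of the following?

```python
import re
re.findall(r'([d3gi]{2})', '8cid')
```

['id']

This matches exactly 2 of one of [d3gi] (captured).
Scanning left to right: at [2:4] match 'id', group 1 = 'id'.
`findall` collects group 1 from the one match (1 total).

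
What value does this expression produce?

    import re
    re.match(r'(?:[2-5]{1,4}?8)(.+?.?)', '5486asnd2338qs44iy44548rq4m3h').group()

The pattern matches 1 to 4 of a character in [2-5] (lazy), then a literal '8' (non-capturing group); then one or more of any character (lazy), then optionally any character (captured).
A `+?`/`*?`/`{m,n}?` starts at its minimum and grows only as far as needed for what follows to match.
`re.match` only tries the pattern at the start of the string.
The match spans [0:5] → '5486a'.
Captured: group 1 = '6a'.

'5486a'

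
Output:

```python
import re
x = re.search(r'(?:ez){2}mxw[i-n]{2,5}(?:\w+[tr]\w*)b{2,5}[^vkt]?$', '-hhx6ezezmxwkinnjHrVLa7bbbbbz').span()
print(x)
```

Pattern: the literal 'ez' repeated 2 times, then the literal 'mxw', then 2 to 5 of a character in [i-n]; then one or more of a word character, then one of [tr], then zero or more of a word character (non-capturing group); then 2 to 5 of a literal 'b', then optionally any character except [vkt]; then anchored at the end.
The match spans [5:29] → 'ezezmxwkinnjHrVLa7bbbbbz'.

(5, 29)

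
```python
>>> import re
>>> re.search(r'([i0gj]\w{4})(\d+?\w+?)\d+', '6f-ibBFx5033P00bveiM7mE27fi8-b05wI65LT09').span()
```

The pattern matches one of [i0gj], then exactly 4 of a word character (captured); then one or more of a digit (lazy), then one or more of a word character (lazy) (captured); then one or more of a digit.
`re.search` scans for the first position where the pattern succeeds.
The match spans [3:12] → 'ibBFx5033'.
Captured: group 1 = 'ibBFx', group 2 = '50'.

(3, 12)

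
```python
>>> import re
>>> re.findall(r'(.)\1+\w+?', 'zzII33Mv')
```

The backreference `\1` re-matches whatever the first group consumed, character for character.
One capturing group, so `findall` returns just the captured substring from each match — 2 in all.

['z', '3']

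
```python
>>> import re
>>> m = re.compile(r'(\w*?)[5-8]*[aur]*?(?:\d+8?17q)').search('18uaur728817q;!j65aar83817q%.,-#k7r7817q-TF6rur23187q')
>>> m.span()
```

(0, 13)

This matches zero or more of a word character (lazy) (captured); then zero or more of a character in [5-8], then zero or more of one of [aur] (lazy); then one or more of a digit, then optionally the literal '8', then the literal '17q' (non-capturing group).
`re.search` scans for the first position where the pattern succeeds.
The match spans [0:13] → '18uaur728817q'.
Captured: group 1 = '1'.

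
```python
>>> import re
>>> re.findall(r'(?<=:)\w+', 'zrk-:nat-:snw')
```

['nat', 'snw']

Lookahead/lookbehind check context without consuming it, so the matched span excludes the asserted characters.
Matches: at [5:8] → 'nat'; at [10:13] → 'snw'.
No capturing groups, so `findall` returns the 2 full match strings.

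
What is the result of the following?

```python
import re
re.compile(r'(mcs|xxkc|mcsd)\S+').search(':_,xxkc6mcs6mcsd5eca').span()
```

(3, 20)

`re.search` scans for the first position where the pattern succeeds.
The match spans [3:20] → 'xxkc6mcs6mcsd5eca'.
Captured: group 1 = 'xxkc'.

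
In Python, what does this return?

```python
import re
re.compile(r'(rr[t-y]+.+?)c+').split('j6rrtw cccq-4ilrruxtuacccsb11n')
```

A non-greedy quantifier consumes as few characters as it can — just enough that the remainder of the pattern still matches from where it stops; whatever follows it matches normally.
The group in the pattern means `split` returns the separators' captures alongside the pieces.

['j6', 'rrtw ', 'q-4il', 'rruxtua', 'sb11n']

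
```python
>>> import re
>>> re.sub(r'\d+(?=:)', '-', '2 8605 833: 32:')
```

'2 8605 -: -:'

The `(?=…)`/`(?<=…)` assertion just peeks at neighbouring text; it doesn't advance the match position.
Matches: at [7:10] → '833'; at [12:14] → '32'.
Every occurrence is swapped for '-'.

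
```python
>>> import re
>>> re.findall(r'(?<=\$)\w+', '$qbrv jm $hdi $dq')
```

The `(?=…)`/`(?<=…)` assertion just peeks at neighbouring text; it doesn't advance the match position.
Walking the string: at [1:5] → 'qbrv'; at [10:13] → 'hdi'; at [15:17] → 'dq'.
Since nothing is captured, `findall` lists the 3 matched substrings directly.

['qbrv', 'hdi', 'dq']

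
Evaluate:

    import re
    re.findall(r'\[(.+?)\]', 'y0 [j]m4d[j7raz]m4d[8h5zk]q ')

['j', 'j7raz', '8h5zk']

With the lazy modifier that quantifier settles for the fewest repetitions that let the rest of the pattern succeed (the atoms after it are unaffected and can still be greedy).
Walking the string: at [3:6] match '[j]', group 1 = 'j'; at [9:16] match '[j7raz]', group 1 = 'j7raz'; at [19:26] match '[8h5zk]', group 1 = '8h5zk'.
One capturing group, so `findall` returns just the captured substring from each match — 3 in all.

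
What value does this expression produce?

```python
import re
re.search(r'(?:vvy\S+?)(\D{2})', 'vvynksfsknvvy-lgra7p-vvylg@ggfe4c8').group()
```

'vvynks'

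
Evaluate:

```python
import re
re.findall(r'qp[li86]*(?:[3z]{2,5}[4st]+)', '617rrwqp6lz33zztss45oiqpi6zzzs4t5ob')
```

['qp6lz33zztss4', 'qpi6zzzs4t']

The pattern matches the literal 'qp', then zero or more of one of [li86]; then 2 to 5 of one of [3z], then one or more of one of [4st] (non-capturing group).
Matches: at [6:19] → 'qp6lz33zztss4'; at [22:32] → 'qpi6zzzs4t'.
With no groups in the pattern, `findall` gives back each whole match — 2 here.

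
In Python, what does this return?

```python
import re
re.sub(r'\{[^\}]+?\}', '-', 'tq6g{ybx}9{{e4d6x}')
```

'tq6g-9-'

Matches: at [4:9] → '{ybx}'; at [10:18] → '{{e4d6x}'.
Every occurrence is swapped for '-'.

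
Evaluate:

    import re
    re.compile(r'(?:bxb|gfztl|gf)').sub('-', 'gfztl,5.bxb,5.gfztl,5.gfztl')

`|` is ordered: at each position the engine commits to the first alternative that works.
`sub` substitutes '-' at each match site.

'-,5.-,5.-,5.-'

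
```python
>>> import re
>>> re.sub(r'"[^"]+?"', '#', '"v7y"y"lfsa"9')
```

'#y#9'

Matches: at [0:5] → '"v7y"'; at [6:12] → '"lfsa"'.
Every occurrence is swapped for '#'.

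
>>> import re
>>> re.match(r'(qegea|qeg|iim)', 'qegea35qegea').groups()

`|` is ordered: at each position the engine commits to the first alternative that works.
`re.match` won't scan ahead — the pattern has to work from the very first character.
The match spans [0:5] → 'qegea'.
Captured: group 1 = 'qegea'.

('qegea',)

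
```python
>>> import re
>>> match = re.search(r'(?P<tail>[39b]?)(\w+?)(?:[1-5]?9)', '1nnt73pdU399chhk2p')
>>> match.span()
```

(0, 11)

The match spans [0:11] → '1nnt73pdU39'.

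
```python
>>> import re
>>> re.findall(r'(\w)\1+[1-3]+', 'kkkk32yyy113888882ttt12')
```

['k', 'y', '8', 't']

After group 1 captures some text, `\1` only succeeds where that same text appears again.
`findall` collects group 1 from each match (4 total).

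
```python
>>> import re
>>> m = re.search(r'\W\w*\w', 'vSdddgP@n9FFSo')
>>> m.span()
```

(7, 14)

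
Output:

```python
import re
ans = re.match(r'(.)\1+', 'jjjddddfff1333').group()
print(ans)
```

jjj

`re.match` only tries the pattern at the start of the string.
The match spans [0:3] → 'jjj'.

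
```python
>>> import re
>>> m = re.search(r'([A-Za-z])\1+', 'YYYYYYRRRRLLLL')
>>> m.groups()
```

('Y',)

After group 1 captures some text, `\1` only succeeds where that same text appears again.
`search` walks the string left to right and returns the first match it finds.
The match spans [0:6] → 'YYYYYY'.
Captured: group 1 = 'Y'.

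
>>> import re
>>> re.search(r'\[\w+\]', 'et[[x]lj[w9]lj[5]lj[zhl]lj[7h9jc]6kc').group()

'[x]'

Unlike `match`, `search` isn't anchored — it looks for the pattern anywhere in the string.
The match spans [3:6] → '[x]'.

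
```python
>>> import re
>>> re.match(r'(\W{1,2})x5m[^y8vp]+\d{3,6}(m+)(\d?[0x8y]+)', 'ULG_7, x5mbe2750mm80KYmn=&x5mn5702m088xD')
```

None

`re.match` won't scan ahead — the pattern has to work from the very first character.
Here the string doesn't start with a match, so the call returns None.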